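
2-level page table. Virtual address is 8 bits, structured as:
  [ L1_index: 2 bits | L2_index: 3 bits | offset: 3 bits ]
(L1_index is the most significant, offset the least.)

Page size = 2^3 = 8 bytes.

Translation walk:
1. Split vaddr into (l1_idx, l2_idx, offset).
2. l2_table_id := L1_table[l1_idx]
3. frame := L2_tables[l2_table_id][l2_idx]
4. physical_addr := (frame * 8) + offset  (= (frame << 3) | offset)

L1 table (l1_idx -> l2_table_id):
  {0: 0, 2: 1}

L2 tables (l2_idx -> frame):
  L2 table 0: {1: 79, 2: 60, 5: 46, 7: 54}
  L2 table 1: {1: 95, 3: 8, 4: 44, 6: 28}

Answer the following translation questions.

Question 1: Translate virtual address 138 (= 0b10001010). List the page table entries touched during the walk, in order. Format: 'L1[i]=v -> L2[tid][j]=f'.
Answer: L1[2]=1 -> L2[1][1]=95

Derivation:
vaddr = 138 = 0b10001010
Split: l1_idx=2, l2_idx=1, offset=2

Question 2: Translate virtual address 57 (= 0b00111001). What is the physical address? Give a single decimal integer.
Answer: 433

Derivation:
vaddr = 57 = 0b00111001
Split: l1_idx=0, l2_idx=7, offset=1
L1[0] = 0
L2[0][7] = 54
paddr = 54 * 8 + 1 = 433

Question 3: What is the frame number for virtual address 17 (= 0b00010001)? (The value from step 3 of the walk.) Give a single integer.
vaddr = 17: l1_idx=0, l2_idx=2
L1[0] = 0; L2[0][2] = 60

Answer: 60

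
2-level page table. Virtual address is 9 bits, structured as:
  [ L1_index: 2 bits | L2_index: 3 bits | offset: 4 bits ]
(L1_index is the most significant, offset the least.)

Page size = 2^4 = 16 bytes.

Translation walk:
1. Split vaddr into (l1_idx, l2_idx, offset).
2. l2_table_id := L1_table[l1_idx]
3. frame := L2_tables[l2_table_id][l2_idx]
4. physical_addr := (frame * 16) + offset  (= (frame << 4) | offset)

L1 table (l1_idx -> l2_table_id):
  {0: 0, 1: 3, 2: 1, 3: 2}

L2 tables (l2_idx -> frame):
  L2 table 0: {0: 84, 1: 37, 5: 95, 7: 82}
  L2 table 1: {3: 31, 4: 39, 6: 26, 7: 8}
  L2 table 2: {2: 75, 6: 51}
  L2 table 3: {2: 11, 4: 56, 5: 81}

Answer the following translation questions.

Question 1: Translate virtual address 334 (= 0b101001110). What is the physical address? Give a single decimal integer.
Answer: 638

Derivation:
vaddr = 334 = 0b101001110
Split: l1_idx=2, l2_idx=4, offset=14
L1[2] = 1
L2[1][4] = 39
paddr = 39 * 16 + 14 = 638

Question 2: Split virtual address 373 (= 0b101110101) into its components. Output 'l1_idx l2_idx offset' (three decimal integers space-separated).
vaddr = 373 = 0b101110101
  top 2 bits -> l1_idx = 2
  next 3 bits -> l2_idx = 7
  bottom 4 bits -> offset = 5

Answer: 2 7 5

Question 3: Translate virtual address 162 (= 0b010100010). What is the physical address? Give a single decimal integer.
vaddr = 162 = 0b010100010
Split: l1_idx=1, l2_idx=2, offset=2
L1[1] = 3
L2[3][2] = 11
paddr = 11 * 16 + 2 = 178

Answer: 178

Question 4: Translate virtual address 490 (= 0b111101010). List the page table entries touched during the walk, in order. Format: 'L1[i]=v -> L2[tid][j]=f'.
vaddr = 490 = 0b111101010
Split: l1_idx=3, l2_idx=6, offset=10

Answer: L1[3]=2 -> L2[2][6]=51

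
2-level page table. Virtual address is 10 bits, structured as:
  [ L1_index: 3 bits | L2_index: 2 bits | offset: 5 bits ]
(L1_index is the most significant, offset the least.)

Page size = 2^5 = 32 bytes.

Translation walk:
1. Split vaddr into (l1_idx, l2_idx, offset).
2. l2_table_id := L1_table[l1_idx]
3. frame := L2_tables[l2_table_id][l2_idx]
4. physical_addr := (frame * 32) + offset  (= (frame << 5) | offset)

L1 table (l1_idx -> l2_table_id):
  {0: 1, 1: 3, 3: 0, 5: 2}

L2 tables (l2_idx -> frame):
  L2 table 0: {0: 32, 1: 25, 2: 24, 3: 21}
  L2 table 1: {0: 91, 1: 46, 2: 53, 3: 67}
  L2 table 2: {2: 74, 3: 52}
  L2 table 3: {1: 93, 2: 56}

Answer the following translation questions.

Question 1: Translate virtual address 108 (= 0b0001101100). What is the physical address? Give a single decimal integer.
vaddr = 108 = 0b0001101100
Split: l1_idx=0, l2_idx=3, offset=12
L1[0] = 1
L2[1][3] = 67
paddr = 67 * 32 + 12 = 2156

Answer: 2156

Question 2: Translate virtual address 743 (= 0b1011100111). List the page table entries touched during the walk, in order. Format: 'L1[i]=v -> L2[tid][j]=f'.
Answer: L1[5]=2 -> L2[2][3]=52

Derivation:
vaddr = 743 = 0b1011100111
Split: l1_idx=5, l2_idx=3, offset=7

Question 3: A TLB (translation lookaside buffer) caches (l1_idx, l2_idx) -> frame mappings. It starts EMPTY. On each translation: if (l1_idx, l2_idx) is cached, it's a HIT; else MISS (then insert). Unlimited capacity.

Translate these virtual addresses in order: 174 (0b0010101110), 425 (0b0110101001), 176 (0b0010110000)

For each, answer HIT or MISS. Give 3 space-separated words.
Answer: MISS MISS HIT

Derivation:
vaddr=174: (1,1) not in TLB -> MISS, insert
vaddr=425: (3,1) not in TLB -> MISS, insert
vaddr=176: (1,1) in TLB -> HIT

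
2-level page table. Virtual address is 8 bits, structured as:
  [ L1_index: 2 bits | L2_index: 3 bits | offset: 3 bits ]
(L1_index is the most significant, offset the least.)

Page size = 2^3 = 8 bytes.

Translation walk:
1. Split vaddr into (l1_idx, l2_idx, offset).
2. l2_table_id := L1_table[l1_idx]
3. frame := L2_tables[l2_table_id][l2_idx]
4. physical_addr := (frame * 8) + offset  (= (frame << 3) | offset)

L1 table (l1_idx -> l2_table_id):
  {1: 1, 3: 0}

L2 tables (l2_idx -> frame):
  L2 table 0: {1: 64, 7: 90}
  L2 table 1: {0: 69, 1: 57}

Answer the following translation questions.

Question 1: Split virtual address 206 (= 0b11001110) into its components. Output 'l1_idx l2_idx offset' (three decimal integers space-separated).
vaddr = 206 = 0b11001110
  top 2 bits -> l1_idx = 3
  next 3 bits -> l2_idx = 1
  bottom 3 bits -> offset = 6

Answer: 3 1 6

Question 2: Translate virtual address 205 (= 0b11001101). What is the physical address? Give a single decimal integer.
vaddr = 205 = 0b11001101
Split: l1_idx=3, l2_idx=1, offset=5
L1[3] = 0
L2[0][1] = 64
paddr = 64 * 8 + 5 = 517

Answer: 517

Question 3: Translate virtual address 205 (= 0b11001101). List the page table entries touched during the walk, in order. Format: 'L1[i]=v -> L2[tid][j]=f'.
Answer: L1[3]=0 -> L2[0][1]=64

Derivation:
vaddr = 205 = 0b11001101
Split: l1_idx=3, l2_idx=1, offset=5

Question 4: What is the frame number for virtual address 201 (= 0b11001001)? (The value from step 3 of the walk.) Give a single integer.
Answer: 64

Derivation:
vaddr = 201: l1_idx=3, l2_idx=1
L1[3] = 0; L2[0][1] = 64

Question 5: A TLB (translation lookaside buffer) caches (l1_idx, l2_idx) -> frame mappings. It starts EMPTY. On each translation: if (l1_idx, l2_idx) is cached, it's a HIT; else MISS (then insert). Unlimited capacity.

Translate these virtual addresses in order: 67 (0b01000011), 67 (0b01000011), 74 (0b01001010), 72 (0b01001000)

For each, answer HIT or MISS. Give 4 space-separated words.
vaddr=67: (1,0) not in TLB -> MISS, insert
vaddr=67: (1,0) in TLB -> HIT
vaddr=74: (1,1) not in TLB -> MISS, insert
vaddr=72: (1,1) in TLB -> HIT

Answer: MISS HIT MISS HIT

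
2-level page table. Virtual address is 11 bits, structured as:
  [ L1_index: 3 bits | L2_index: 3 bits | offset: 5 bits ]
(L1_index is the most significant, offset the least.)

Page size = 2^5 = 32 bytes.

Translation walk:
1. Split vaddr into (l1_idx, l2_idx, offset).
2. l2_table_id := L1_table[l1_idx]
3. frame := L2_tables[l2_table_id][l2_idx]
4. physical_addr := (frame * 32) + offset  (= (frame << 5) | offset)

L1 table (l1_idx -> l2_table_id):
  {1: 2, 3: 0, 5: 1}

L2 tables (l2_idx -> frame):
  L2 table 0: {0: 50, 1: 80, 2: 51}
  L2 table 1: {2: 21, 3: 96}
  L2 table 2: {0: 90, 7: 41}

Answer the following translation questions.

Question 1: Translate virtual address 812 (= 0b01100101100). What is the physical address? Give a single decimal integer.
vaddr = 812 = 0b01100101100
Split: l1_idx=3, l2_idx=1, offset=12
L1[3] = 0
L2[0][1] = 80
paddr = 80 * 32 + 12 = 2572

Answer: 2572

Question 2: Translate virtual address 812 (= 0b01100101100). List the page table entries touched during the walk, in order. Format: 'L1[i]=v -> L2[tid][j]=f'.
vaddr = 812 = 0b01100101100
Split: l1_idx=3, l2_idx=1, offset=12

Answer: L1[3]=0 -> L2[0][1]=80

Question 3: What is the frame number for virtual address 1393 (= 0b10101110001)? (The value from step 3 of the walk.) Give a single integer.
Answer: 96

Derivation:
vaddr = 1393: l1_idx=5, l2_idx=3
L1[5] = 1; L2[1][3] = 96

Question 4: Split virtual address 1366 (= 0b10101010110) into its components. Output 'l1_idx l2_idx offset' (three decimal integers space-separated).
Answer: 5 2 22

Derivation:
vaddr = 1366 = 0b10101010110
  top 3 bits -> l1_idx = 5
  next 3 bits -> l2_idx = 2
  bottom 5 bits -> offset = 22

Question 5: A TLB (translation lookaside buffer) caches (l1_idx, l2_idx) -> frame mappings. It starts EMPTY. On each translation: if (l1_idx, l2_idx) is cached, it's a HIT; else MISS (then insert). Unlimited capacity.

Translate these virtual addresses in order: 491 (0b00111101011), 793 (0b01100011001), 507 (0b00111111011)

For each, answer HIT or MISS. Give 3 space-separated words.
Answer: MISS MISS HIT

Derivation:
vaddr=491: (1,7) not in TLB -> MISS, insert
vaddr=793: (3,0) not in TLB -> MISS, insert
vaddr=507: (1,7) in TLB -> HIT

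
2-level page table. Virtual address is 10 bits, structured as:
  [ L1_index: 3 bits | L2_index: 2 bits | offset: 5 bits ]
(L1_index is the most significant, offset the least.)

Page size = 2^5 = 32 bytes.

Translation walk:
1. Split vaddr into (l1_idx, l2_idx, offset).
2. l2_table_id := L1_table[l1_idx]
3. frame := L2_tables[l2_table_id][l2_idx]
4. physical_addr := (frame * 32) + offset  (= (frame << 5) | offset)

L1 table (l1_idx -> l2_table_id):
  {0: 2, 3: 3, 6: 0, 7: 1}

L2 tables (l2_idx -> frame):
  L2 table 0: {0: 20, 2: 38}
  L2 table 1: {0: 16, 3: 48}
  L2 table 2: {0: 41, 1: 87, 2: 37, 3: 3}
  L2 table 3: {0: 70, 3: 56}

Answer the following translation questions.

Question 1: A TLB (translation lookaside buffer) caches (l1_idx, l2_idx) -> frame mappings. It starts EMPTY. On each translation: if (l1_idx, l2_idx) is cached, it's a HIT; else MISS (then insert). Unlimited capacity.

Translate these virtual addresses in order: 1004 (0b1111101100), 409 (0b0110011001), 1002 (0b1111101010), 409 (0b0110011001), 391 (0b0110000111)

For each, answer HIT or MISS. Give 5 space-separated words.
Answer: MISS MISS HIT HIT HIT

Derivation:
vaddr=1004: (7,3) not in TLB -> MISS, insert
vaddr=409: (3,0) not in TLB -> MISS, insert
vaddr=1002: (7,3) in TLB -> HIT
vaddr=409: (3,0) in TLB -> HIT
vaddr=391: (3,0) in TLB -> HIT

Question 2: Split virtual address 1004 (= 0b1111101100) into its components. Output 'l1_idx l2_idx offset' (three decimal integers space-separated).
vaddr = 1004 = 0b1111101100
  top 3 bits -> l1_idx = 7
  next 2 bits -> l2_idx = 3
  bottom 5 bits -> offset = 12

Answer: 7 3 12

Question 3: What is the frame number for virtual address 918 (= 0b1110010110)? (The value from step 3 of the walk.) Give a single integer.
vaddr = 918: l1_idx=7, l2_idx=0
L1[7] = 1; L2[1][0] = 16

Answer: 16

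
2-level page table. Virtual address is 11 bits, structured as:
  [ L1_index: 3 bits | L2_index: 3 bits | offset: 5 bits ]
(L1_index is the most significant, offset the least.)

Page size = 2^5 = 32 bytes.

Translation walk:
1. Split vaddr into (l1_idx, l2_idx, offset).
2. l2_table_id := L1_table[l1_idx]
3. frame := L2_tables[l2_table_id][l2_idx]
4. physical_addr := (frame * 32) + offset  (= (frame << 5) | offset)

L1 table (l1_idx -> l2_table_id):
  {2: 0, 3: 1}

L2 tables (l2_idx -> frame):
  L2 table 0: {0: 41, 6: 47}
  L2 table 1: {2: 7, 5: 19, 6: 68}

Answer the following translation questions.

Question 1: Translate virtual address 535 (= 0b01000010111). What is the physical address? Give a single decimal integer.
vaddr = 535 = 0b01000010111
Split: l1_idx=2, l2_idx=0, offset=23
L1[2] = 0
L2[0][0] = 41
paddr = 41 * 32 + 23 = 1335

Answer: 1335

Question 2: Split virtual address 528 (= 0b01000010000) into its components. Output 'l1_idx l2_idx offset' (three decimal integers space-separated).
vaddr = 528 = 0b01000010000
  top 3 bits -> l1_idx = 2
  next 3 bits -> l2_idx = 0
  bottom 5 bits -> offset = 16

Answer: 2 0 16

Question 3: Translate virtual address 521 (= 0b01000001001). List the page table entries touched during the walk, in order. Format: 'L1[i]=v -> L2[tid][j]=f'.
vaddr = 521 = 0b01000001001
Split: l1_idx=2, l2_idx=0, offset=9

Answer: L1[2]=0 -> L2[0][0]=41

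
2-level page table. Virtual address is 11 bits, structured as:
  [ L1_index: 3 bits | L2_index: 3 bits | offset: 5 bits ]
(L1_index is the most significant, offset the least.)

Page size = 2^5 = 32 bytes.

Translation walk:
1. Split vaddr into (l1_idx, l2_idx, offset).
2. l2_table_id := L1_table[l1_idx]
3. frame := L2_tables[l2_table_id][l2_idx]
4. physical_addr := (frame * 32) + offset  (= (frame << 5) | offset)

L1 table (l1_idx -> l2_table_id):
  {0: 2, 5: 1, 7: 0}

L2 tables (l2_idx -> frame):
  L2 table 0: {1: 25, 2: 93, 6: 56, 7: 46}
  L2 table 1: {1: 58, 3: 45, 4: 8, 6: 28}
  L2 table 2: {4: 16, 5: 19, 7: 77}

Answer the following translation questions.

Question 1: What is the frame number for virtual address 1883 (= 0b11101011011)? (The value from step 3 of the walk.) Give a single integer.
Answer: 93

Derivation:
vaddr = 1883: l1_idx=7, l2_idx=2
L1[7] = 0; L2[0][2] = 93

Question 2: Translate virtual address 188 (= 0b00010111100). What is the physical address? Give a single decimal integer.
vaddr = 188 = 0b00010111100
Split: l1_idx=0, l2_idx=5, offset=28
L1[0] = 2
L2[2][5] = 19
paddr = 19 * 32 + 28 = 636

Answer: 636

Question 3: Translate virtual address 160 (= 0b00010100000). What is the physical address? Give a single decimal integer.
Answer: 608

Derivation:
vaddr = 160 = 0b00010100000
Split: l1_idx=0, l2_idx=5, offset=0
L1[0] = 2
L2[2][5] = 19
paddr = 19 * 32 + 0 = 608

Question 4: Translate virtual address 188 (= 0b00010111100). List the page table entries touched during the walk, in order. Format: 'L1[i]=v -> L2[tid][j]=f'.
vaddr = 188 = 0b00010111100
Split: l1_idx=0, l2_idx=5, offset=28

Answer: L1[0]=2 -> L2[2][5]=19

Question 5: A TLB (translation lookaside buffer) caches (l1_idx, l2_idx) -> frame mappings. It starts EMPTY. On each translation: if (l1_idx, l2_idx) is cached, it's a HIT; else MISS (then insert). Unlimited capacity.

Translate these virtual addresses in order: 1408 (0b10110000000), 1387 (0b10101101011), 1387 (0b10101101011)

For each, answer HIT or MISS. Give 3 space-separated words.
Answer: MISS MISS HIT

Derivation:
vaddr=1408: (5,4) not in TLB -> MISS, insert
vaddr=1387: (5,3) not in TLB -> MISS, insert
vaddr=1387: (5,3) in TLB -> HIT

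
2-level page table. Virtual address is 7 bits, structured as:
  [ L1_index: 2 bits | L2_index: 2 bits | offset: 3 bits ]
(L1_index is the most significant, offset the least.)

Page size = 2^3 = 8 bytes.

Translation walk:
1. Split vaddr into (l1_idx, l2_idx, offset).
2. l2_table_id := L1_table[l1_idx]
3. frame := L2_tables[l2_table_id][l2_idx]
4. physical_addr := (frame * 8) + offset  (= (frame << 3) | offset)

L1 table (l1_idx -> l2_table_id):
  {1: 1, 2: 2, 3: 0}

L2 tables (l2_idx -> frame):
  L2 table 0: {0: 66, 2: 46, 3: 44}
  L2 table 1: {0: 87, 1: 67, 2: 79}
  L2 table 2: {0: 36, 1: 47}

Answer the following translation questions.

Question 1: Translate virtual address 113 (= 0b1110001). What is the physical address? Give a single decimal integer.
Answer: 369

Derivation:
vaddr = 113 = 0b1110001
Split: l1_idx=3, l2_idx=2, offset=1
L1[3] = 0
L2[0][2] = 46
paddr = 46 * 8 + 1 = 369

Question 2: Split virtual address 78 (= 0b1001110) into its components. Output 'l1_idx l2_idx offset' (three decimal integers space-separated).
vaddr = 78 = 0b1001110
  top 2 bits -> l1_idx = 2
  next 2 bits -> l2_idx = 1
  bottom 3 bits -> offset = 6

Answer: 2 1 6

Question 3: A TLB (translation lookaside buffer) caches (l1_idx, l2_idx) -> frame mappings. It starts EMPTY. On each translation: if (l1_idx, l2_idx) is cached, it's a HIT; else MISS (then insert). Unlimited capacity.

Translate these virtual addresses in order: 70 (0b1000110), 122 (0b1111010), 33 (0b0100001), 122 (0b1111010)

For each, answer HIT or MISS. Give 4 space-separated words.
Answer: MISS MISS MISS HIT

Derivation:
vaddr=70: (2,0) not in TLB -> MISS, insert
vaddr=122: (3,3) not in TLB -> MISS, insert
vaddr=33: (1,0) not in TLB -> MISS, insert
vaddr=122: (3,3) in TLB -> HIT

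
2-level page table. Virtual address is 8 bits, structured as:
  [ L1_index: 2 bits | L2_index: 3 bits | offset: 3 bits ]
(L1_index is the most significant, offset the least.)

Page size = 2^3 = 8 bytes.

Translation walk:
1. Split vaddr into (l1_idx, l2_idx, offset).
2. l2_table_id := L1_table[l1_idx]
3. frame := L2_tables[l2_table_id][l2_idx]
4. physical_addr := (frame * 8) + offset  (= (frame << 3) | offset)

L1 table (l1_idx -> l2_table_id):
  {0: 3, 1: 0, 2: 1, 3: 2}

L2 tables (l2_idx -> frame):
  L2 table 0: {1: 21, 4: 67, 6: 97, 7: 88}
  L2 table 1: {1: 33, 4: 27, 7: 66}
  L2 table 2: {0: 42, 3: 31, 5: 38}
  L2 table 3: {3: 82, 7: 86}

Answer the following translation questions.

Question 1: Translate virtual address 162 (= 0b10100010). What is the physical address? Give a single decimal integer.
vaddr = 162 = 0b10100010
Split: l1_idx=2, l2_idx=4, offset=2
L1[2] = 1
L2[1][4] = 27
paddr = 27 * 8 + 2 = 218

Answer: 218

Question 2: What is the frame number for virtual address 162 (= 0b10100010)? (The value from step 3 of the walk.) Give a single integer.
Answer: 27

Derivation:
vaddr = 162: l1_idx=2, l2_idx=4
L1[2] = 1; L2[1][4] = 27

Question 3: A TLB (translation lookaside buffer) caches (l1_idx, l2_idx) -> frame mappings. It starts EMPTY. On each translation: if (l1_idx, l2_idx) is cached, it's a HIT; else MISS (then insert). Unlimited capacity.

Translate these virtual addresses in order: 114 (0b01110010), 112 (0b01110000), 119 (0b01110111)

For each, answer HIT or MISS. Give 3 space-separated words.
Answer: MISS HIT HIT

Derivation:
vaddr=114: (1,6) not in TLB -> MISS, insert
vaddr=112: (1,6) in TLB -> HIT
vaddr=119: (1,6) in TLB -> HIT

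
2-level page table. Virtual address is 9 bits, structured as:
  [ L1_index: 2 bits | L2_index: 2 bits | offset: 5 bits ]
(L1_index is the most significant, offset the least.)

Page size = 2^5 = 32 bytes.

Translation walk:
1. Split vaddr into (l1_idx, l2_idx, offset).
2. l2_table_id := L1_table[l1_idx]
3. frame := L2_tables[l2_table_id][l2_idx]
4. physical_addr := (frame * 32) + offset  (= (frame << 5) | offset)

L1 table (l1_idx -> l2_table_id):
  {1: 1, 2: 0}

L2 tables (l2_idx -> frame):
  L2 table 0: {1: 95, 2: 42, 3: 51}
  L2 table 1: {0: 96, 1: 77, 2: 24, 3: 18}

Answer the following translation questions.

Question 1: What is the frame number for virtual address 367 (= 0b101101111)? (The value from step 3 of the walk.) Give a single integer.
Answer: 51

Derivation:
vaddr = 367: l1_idx=2, l2_idx=3
L1[2] = 0; L2[0][3] = 51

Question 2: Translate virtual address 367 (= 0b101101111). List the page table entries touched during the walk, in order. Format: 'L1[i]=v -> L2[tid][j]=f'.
Answer: L1[2]=0 -> L2[0][3]=51

Derivation:
vaddr = 367 = 0b101101111
Split: l1_idx=2, l2_idx=3, offset=15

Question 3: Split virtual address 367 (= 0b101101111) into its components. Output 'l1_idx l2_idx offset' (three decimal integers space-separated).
Answer: 2 3 15

Derivation:
vaddr = 367 = 0b101101111
  top 2 bits -> l1_idx = 2
  next 2 bits -> l2_idx = 3
  bottom 5 bits -> offset = 15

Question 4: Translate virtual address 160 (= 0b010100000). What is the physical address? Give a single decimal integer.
Answer: 2464

Derivation:
vaddr = 160 = 0b010100000
Split: l1_idx=1, l2_idx=1, offset=0
L1[1] = 1
L2[1][1] = 77
paddr = 77 * 32 + 0 = 2464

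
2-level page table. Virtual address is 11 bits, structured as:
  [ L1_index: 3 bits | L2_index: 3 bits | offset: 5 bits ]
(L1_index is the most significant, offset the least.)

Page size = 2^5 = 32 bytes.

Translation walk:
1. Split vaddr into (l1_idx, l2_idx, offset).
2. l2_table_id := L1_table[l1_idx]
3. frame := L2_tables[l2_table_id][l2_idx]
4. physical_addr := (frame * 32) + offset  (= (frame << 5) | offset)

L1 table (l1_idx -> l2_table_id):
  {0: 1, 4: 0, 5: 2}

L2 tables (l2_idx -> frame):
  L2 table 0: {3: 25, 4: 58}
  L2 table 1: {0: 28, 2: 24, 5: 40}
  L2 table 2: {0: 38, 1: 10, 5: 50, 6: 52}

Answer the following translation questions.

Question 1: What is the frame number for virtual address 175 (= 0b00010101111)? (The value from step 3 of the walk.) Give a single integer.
vaddr = 175: l1_idx=0, l2_idx=5
L1[0] = 1; L2[1][5] = 40

Answer: 40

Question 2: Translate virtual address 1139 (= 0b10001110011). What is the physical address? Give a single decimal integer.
vaddr = 1139 = 0b10001110011
Split: l1_idx=4, l2_idx=3, offset=19
L1[4] = 0
L2[0][3] = 25
paddr = 25 * 32 + 19 = 819

Answer: 819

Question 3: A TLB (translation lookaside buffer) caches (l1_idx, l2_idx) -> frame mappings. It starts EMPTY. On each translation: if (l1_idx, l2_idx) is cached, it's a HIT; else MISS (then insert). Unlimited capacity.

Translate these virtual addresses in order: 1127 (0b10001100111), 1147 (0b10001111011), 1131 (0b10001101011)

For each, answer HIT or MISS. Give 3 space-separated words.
vaddr=1127: (4,3) not in TLB -> MISS, insert
vaddr=1147: (4,3) in TLB -> HIT
vaddr=1131: (4,3) in TLB -> HIT

Answer: MISS HIT HIT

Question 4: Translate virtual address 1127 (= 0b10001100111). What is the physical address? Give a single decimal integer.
Answer: 807

Derivation:
vaddr = 1127 = 0b10001100111
Split: l1_idx=4, l2_idx=3, offset=7
L1[4] = 0
L2[0][3] = 25
paddr = 25 * 32 + 7 = 807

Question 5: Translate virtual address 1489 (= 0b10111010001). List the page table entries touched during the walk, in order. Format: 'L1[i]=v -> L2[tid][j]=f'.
vaddr = 1489 = 0b10111010001
Split: l1_idx=5, l2_idx=6, offset=17

Answer: L1[5]=2 -> L2[2][6]=52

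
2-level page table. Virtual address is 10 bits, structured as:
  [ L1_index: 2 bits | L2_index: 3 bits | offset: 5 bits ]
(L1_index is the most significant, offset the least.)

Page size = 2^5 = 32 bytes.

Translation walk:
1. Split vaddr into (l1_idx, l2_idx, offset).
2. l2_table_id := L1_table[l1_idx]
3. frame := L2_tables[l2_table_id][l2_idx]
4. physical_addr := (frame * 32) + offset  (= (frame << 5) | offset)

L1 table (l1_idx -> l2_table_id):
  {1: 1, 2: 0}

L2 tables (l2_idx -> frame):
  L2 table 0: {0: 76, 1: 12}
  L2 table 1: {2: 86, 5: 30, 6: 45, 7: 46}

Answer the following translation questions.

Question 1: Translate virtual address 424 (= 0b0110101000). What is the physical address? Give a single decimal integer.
vaddr = 424 = 0b0110101000
Split: l1_idx=1, l2_idx=5, offset=8
L1[1] = 1
L2[1][5] = 30
paddr = 30 * 32 + 8 = 968

Answer: 968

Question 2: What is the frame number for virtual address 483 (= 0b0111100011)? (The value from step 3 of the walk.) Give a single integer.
vaddr = 483: l1_idx=1, l2_idx=7
L1[1] = 1; L2[1][7] = 46

Answer: 46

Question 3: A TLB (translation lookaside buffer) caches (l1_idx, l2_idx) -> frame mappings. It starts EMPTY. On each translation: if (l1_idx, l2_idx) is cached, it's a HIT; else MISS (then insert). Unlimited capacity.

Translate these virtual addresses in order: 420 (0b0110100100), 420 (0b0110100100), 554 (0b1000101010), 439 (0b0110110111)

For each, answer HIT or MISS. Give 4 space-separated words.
Answer: MISS HIT MISS HIT

Derivation:
vaddr=420: (1,5) not in TLB -> MISS, insert
vaddr=420: (1,5) in TLB -> HIT
vaddr=554: (2,1) not in TLB -> MISS, insert
vaddr=439: (1,5) in TLB -> HIT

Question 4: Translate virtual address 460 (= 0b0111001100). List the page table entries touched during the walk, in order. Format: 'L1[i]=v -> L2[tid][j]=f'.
Answer: L1[1]=1 -> L2[1][6]=45

Derivation:
vaddr = 460 = 0b0111001100
Split: l1_idx=1, l2_idx=6, offset=12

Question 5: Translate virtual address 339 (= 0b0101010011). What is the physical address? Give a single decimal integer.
Answer: 2771

Derivation:
vaddr = 339 = 0b0101010011
Split: l1_idx=1, l2_idx=2, offset=19
L1[1] = 1
L2[1][2] = 86
paddr = 86 * 32 + 19 = 2771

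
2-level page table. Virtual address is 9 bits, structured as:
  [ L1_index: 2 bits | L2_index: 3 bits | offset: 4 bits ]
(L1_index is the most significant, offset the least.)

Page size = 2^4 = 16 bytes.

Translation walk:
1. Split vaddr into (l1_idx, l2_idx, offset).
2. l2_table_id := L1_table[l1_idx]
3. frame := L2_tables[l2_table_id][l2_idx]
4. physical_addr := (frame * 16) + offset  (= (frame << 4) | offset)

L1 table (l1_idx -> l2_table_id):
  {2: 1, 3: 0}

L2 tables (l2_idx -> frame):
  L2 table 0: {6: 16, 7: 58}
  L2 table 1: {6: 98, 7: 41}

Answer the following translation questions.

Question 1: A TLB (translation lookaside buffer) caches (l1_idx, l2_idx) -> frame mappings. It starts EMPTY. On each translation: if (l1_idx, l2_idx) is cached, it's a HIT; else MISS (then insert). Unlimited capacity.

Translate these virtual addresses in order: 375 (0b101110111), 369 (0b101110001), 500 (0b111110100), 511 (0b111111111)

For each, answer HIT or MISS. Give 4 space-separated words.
Answer: MISS HIT MISS HIT

Derivation:
vaddr=375: (2,7) not in TLB -> MISS, insert
vaddr=369: (2,7) in TLB -> HIT
vaddr=500: (3,7) not in TLB -> MISS, insert
vaddr=511: (3,7) in TLB -> HIT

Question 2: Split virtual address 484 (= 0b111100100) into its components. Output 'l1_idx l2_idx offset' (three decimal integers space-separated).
Answer: 3 6 4

Derivation:
vaddr = 484 = 0b111100100
  top 2 bits -> l1_idx = 3
  next 3 bits -> l2_idx = 6
  bottom 4 bits -> offset = 4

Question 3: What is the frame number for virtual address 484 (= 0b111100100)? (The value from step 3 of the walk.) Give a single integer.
vaddr = 484: l1_idx=3, l2_idx=6
L1[3] = 0; L2[0][6] = 16

Answer: 16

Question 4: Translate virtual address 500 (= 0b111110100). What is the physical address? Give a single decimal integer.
vaddr = 500 = 0b111110100
Split: l1_idx=3, l2_idx=7, offset=4
L1[3] = 0
L2[0][7] = 58
paddr = 58 * 16 + 4 = 932

Answer: 932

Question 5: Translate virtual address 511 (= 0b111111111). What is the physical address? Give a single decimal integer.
vaddr = 511 = 0b111111111
Split: l1_idx=3, l2_idx=7, offset=15
L1[3] = 0
L2[0][7] = 58
paddr = 58 * 16 + 15 = 943

Answer: 943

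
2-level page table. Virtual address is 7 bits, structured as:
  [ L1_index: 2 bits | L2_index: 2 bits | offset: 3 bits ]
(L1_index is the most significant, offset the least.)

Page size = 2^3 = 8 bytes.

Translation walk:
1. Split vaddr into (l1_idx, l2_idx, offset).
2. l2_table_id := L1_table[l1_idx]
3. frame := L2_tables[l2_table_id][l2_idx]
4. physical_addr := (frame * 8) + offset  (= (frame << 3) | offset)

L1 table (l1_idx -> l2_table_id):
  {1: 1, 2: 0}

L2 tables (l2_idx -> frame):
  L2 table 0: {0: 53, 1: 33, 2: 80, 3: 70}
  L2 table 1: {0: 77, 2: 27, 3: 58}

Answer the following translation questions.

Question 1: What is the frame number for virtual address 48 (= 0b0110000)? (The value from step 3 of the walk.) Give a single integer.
vaddr = 48: l1_idx=1, l2_idx=2
L1[1] = 1; L2[1][2] = 27

Answer: 27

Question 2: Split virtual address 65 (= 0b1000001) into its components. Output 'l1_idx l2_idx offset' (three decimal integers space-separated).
Answer: 2 0 1

Derivation:
vaddr = 65 = 0b1000001
  top 2 bits -> l1_idx = 2
  next 2 bits -> l2_idx = 0
  bottom 3 bits -> offset = 1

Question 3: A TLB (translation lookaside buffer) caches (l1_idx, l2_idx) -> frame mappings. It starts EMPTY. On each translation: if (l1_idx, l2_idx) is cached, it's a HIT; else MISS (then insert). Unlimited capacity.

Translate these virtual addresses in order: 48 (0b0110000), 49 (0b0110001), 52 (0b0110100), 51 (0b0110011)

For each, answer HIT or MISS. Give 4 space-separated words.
vaddr=48: (1,2) not in TLB -> MISS, insert
vaddr=49: (1,2) in TLB -> HIT
vaddr=52: (1,2) in TLB -> HIT
vaddr=51: (1,2) in TLB -> HIT

Answer: MISS HIT HIT HIT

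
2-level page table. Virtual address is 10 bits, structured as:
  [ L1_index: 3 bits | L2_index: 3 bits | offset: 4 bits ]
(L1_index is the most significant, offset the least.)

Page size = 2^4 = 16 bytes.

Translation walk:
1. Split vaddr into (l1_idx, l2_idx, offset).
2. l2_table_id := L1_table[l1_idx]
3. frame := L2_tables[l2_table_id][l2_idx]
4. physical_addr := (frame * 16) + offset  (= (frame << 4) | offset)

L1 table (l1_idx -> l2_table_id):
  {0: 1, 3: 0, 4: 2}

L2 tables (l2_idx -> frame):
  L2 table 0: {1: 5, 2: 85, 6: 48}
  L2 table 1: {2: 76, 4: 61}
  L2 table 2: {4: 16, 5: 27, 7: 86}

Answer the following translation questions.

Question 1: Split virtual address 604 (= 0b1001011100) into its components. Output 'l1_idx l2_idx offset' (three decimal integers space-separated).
Answer: 4 5 12

Derivation:
vaddr = 604 = 0b1001011100
  top 3 bits -> l1_idx = 4
  next 3 bits -> l2_idx = 5
  bottom 4 bits -> offset = 12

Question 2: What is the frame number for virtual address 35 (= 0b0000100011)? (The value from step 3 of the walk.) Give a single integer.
vaddr = 35: l1_idx=0, l2_idx=2
L1[0] = 1; L2[1][2] = 76

Answer: 76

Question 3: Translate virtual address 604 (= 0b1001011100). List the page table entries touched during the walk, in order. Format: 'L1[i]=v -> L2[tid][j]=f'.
vaddr = 604 = 0b1001011100
Split: l1_idx=4, l2_idx=5, offset=12

Answer: L1[4]=2 -> L2[2][5]=27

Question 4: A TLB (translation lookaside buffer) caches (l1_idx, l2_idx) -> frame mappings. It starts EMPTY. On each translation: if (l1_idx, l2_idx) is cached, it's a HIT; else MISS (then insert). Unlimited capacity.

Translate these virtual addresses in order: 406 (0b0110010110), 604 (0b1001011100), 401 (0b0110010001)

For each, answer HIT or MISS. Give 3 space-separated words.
Answer: MISS MISS HIT

Derivation:
vaddr=406: (3,1) not in TLB -> MISS, insert
vaddr=604: (4,5) not in TLB -> MISS, insert
vaddr=401: (3,1) in TLB -> HIT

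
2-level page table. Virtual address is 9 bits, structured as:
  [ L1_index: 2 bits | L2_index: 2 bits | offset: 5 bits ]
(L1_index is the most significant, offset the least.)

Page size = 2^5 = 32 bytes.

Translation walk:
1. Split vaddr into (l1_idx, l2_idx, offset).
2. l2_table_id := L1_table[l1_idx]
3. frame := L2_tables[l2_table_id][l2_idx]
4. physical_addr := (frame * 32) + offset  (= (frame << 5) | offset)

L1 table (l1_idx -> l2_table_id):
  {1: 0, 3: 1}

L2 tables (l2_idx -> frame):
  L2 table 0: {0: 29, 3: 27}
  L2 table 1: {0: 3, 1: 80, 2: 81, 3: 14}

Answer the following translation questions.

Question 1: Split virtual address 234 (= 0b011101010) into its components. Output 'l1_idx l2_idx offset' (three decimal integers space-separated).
Answer: 1 3 10

Derivation:
vaddr = 234 = 0b011101010
  top 2 bits -> l1_idx = 1
  next 2 bits -> l2_idx = 3
  bottom 5 bits -> offset = 10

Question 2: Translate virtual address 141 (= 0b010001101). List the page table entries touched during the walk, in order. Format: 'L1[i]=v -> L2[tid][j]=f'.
vaddr = 141 = 0b010001101
Split: l1_idx=1, l2_idx=0, offset=13

Answer: L1[1]=0 -> L2[0][0]=29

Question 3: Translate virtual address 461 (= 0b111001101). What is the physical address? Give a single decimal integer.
Answer: 2605

Derivation:
vaddr = 461 = 0b111001101
Split: l1_idx=3, l2_idx=2, offset=13
L1[3] = 1
L2[1][2] = 81
paddr = 81 * 32 + 13 = 2605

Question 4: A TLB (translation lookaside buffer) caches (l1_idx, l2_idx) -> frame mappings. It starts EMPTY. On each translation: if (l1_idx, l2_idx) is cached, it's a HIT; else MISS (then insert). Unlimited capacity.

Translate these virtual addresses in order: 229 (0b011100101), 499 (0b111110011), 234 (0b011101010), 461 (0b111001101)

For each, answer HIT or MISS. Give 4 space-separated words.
vaddr=229: (1,3) not in TLB -> MISS, insert
vaddr=499: (3,3) not in TLB -> MISS, insert
vaddr=234: (1,3) in TLB -> HIT
vaddr=461: (3,2) not in TLB -> MISS, insert

Answer: MISS MISS HIT MISS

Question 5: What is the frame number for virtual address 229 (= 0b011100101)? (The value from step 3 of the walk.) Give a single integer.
vaddr = 229: l1_idx=1, l2_idx=3
L1[1] = 0; L2[0][3] = 27

Answer: 27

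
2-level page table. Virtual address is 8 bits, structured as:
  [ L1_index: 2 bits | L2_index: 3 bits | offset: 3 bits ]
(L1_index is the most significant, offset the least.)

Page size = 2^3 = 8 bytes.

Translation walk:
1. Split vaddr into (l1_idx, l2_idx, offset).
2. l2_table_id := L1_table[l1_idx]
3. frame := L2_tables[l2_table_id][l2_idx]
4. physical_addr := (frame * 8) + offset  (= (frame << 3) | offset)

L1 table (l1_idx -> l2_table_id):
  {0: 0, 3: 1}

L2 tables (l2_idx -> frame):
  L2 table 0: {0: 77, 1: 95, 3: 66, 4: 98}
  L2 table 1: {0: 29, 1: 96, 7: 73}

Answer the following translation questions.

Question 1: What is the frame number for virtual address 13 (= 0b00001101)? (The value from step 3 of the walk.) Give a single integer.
vaddr = 13: l1_idx=0, l2_idx=1
L1[0] = 0; L2[0][1] = 95

Answer: 95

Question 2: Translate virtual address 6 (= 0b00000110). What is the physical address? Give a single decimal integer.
Answer: 622

Derivation:
vaddr = 6 = 0b00000110
Split: l1_idx=0, l2_idx=0, offset=6
L1[0] = 0
L2[0][0] = 77
paddr = 77 * 8 + 6 = 622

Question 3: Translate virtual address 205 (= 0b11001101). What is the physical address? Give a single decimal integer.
vaddr = 205 = 0b11001101
Split: l1_idx=3, l2_idx=1, offset=5
L1[3] = 1
L2[1][1] = 96
paddr = 96 * 8 + 5 = 773

Answer: 773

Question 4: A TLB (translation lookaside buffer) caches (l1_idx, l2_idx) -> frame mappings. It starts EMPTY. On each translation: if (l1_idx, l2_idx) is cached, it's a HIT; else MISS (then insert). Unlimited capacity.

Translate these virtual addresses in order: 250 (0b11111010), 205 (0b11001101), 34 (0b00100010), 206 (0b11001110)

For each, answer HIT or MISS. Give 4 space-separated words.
vaddr=250: (3,7) not in TLB -> MISS, insert
vaddr=205: (3,1) not in TLB -> MISS, insert
vaddr=34: (0,4) not in TLB -> MISS, insert
vaddr=206: (3,1) in TLB -> HIT

Answer: MISS MISS MISS HIT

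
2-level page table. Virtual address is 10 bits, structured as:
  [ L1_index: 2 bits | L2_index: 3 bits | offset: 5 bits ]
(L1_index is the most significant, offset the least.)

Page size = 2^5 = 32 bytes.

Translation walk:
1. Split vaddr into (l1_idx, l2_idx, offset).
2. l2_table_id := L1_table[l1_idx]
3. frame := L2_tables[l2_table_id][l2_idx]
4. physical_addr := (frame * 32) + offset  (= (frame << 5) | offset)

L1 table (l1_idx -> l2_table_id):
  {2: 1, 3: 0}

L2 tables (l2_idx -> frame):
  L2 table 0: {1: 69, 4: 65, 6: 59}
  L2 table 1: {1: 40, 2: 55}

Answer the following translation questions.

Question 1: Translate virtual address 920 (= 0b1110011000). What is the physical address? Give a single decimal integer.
Answer: 2104

Derivation:
vaddr = 920 = 0b1110011000
Split: l1_idx=3, l2_idx=4, offset=24
L1[3] = 0
L2[0][4] = 65
paddr = 65 * 32 + 24 = 2104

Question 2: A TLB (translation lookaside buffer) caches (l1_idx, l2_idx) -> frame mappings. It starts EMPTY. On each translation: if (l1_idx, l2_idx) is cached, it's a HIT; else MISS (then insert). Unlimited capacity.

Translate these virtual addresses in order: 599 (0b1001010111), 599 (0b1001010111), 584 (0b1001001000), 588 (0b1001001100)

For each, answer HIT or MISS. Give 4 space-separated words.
vaddr=599: (2,2) not in TLB -> MISS, insert
vaddr=599: (2,2) in TLB -> HIT
vaddr=584: (2,2) in TLB -> HIT
vaddr=588: (2,2) in TLB -> HIT

Answer: MISS HIT HIT HIT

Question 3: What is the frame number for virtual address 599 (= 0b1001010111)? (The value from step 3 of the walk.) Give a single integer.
Answer: 55

Derivation:
vaddr = 599: l1_idx=2, l2_idx=2
L1[2] = 1; L2[1][2] = 55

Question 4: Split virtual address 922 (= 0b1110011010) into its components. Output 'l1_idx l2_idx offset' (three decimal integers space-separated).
Answer: 3 4 26

Derivation:
vaddr = 922 = 0b1110011010
  top 2 bits -> l1_idx = 3
  next 3 bits -> l2_idx = 4
  bottom 5 bits -> offset = 26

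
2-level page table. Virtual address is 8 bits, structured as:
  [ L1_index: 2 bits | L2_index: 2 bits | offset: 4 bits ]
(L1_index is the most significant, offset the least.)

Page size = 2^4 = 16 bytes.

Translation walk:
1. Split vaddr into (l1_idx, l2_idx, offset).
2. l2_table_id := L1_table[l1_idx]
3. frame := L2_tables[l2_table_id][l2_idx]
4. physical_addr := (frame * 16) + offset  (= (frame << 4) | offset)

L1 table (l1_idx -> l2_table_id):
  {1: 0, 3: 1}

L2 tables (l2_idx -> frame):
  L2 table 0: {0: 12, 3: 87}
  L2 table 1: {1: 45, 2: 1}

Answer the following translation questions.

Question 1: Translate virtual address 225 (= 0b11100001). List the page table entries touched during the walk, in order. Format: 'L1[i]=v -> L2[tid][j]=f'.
Answer: L1[3]=1 -> L2[1][2]=1

Derivation:
vaddr = 225 = 0b11100001
Split: l1_idx=3, l2_idx=2, offset=1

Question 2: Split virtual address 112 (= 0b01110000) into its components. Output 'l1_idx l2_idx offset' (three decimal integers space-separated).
Answer: 1 3 0

Derivation:
vaddr = 112 = 0b01110000
  top 2 bits -> l1_idx = 1
  next 2 bits -> l2_idx = 3
  bottom 4 bits -> offset = 0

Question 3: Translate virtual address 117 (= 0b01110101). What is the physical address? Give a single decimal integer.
Answer: 1397

Derivation:
vaddr = 117 = 0b01110101
Split: l1_idx=1, l2_idx=3, offset=5
L1[1] = 0
L2[0][3] = 87
paddr = 87 * 16 + 5 = 1397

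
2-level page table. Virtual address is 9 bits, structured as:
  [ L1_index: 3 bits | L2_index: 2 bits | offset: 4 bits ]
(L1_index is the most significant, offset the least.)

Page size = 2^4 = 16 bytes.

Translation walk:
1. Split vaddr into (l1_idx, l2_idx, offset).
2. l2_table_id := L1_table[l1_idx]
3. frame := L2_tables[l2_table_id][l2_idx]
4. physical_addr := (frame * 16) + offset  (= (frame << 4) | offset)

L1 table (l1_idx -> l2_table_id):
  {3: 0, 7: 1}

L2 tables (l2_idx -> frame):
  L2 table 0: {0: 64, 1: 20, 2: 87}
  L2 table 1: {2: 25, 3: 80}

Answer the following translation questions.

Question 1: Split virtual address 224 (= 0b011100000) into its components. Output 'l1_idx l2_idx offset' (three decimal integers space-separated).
Answer: 3 2 0

Derivation:
vaddr = 224 = 0b011100000
  top 3 bits -> l1_idx = 3
  next 2 bits -> l2_idx = 2
  bottom 4 bits -> offset = 0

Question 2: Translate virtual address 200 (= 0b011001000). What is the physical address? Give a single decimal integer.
vaddr = 200 = 0b011001000
Split: l1_idx=3, l2_idx=0, offset=8
L1[3] = 0
L2[0][0] = 64
paddr = 64 * 16 + 8 = 1032

Answer: 1032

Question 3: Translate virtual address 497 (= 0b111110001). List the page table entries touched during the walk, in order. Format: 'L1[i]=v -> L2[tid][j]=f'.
vaddr = 497 = 0b111110001
Split: l1_idx=7, l2_idx=3, offset=1

Answer: L1[7]=1 -> L2[1][3]=80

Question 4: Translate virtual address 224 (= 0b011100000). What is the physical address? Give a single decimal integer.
Answer: 1392

Derivation:
vaddr = 224 = 0b011100000
Split: l1_idx=3, l2_idx=2, offset=0
L1[3] = 0
L2[0][2] = 87
paddr = 87 * 16 + 0 = 1392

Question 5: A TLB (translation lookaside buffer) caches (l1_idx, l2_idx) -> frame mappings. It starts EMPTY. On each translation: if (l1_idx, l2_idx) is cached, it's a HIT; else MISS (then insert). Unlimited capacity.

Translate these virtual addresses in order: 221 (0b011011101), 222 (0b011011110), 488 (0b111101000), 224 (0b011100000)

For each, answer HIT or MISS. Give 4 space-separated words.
Answer: MISS HIT MISS MISS

Derivation:
vaddr=221: (3,1) not in TLB -> MISS, insert
vaddr=222: (3,1) in TLB -> HIT
vaddr=488: (7,2) not in TLB -> MISS, insert
vaddr=224: (3,2) not in TLB -> MISS, insert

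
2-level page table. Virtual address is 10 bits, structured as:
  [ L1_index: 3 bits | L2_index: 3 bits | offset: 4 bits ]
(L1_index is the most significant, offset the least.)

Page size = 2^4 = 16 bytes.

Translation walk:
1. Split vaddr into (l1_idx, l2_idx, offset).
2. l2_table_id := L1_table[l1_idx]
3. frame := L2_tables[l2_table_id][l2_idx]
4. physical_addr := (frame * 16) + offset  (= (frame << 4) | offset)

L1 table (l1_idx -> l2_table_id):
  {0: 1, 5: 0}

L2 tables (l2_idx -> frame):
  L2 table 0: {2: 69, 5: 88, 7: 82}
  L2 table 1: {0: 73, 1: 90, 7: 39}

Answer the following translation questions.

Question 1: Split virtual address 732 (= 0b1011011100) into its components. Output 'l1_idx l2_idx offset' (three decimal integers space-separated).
vaddr = 732 = 0b1011011100
  top 3 bits -> l1_idx = 5
  next 3 bits -> l2_idx = 5
  bottom 4 bits -> offset = 12

Answer: 5 5 12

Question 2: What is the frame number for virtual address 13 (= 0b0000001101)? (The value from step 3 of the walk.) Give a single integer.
Answer: 73

Derivation:
vaddr = 13: l1_idx=0, l2_idx=0
L1[0] = 1; L2[1][0] = 73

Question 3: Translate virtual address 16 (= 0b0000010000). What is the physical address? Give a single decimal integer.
vaddr = 16 = 0b0000010000
Split: l1_idx=0, l2_idx=1, offset=0
L1[0] = 1
L2[1][1] = 90
paddr = 90 * 16 + 0 = 1440

Answer: 1440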